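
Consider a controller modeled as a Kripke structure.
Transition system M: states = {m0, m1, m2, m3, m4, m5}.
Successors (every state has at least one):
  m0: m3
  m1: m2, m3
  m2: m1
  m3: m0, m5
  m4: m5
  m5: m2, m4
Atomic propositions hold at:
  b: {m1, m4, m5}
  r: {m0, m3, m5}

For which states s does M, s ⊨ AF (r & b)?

{m4, m5}

Sat(r & b) = {m5}
AF (r & b): least fixpoint, start Z0 = {m5}, add states with every successor in Z. Z1 = {m4, m5}; fixed.
Sat(AF (r & b)) = {m4, m5}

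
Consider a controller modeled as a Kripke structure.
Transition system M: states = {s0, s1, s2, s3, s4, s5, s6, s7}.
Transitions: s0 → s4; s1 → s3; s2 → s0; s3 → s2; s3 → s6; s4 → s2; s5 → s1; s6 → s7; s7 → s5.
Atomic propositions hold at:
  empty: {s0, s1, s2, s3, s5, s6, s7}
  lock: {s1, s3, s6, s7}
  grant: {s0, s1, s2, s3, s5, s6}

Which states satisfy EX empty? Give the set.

{s1, s2, s3, s4, s5, s6, s7}

Sat(EX empty) = {s : some successor in {s0, s1, s2, s3, s5, s6, s7}} = {s1, s2, s3, s4, s5, s6, s7}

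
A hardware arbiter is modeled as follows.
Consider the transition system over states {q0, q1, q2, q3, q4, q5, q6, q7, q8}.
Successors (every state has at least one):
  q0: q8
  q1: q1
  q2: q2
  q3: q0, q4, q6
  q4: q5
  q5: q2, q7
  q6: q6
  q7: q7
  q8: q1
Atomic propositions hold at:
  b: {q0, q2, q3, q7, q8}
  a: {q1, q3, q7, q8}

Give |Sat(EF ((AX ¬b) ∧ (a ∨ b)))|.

Sat(¬b) = {q1, q4, q5, q6}
Sat(AX ¬b) = {s : every successor in {q1, q4, q5, q6}} = {q1, q4, q6, q8}
Sat(a ∨ b) = {q0, q1, q2, q3, q7, q8}
Sat((AX ¬b) ∧ (a ∨ b)) = {q1, q8}
EF ((AX ¬b) ∧ (a ∨ b)): least fixpoint, start Z0 = {q1, q8}, add states with some successor in Z. Z1 = {q0, q1, q8}; Z2 = {q0, q1, q3, q8}; fixed.
Sat(EF ((AX ¬b) ∧ (a ∨ b))) = {q0, q1, q3, q8}
|Sat(EF ((AX ¬b) ∧ (a ∨ b)))| = |{q0, q1, q3, q8}| = 4.

4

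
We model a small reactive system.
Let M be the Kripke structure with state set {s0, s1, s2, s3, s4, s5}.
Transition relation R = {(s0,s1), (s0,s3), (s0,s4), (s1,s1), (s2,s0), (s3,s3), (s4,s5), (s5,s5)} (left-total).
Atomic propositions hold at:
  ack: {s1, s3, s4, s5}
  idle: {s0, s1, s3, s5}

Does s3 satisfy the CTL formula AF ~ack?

No

Sat(~ack) = {s0, s2}
AF ~ack: least fixpoint, start Z0 = {s0, s2}, add states with every successor in Z. Already a fixed point.
Sat(AF ~ack) = {s0, s2}
s3 ∉ Sat(AF ~ack) = {s0, s2}, so the formula does not hold at s3.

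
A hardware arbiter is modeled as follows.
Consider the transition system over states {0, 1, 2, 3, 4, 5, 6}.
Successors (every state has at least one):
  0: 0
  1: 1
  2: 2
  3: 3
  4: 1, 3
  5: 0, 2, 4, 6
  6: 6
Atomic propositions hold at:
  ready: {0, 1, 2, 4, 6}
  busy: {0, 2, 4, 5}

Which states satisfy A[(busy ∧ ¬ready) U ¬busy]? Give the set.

Sat(¬ready) = {3, 5}
Sat(busy ∧ ¬ready) = {5}
Sat(¬busy) = {1, 3, 6}
A[(busy ∧ ¬ready) U ¬busy]: least fixpoint, start Z0 = Sat(¬busy) = {1, 3, 6}, add states in Sat(busy ∧ ¬ready) with every successor in Z. Already a fixed point.
Sat(A[(busy ∧ ¬ready) U ¬busy]) = {1, 3, 6}

{1, 3, 6}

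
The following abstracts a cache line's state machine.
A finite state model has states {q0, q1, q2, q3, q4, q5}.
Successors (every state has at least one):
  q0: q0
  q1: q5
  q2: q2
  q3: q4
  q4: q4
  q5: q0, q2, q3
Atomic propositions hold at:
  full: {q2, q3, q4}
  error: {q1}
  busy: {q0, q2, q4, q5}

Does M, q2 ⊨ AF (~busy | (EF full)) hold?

Yes

Sat(~busy) = {q1, q3}
EF full: least fixpoint, start Z0 = {q2, q3, q4}, add states with some successor in Z. Z1 = {q2, q3, q4, q5}; Z2 = {q1, q2, q3, q4, q5}; fixed.
Sat(EF full) = {q1, q2, q3, q4, q5}
Sat(~busy | (EF full)) = {q1, q2, q3, q4, q5}
AF (~busy | (EF full)): least fixpoint, start Z0 = {q1, q2, q3, q4, q5}, add states with every successor in Z. Already a fixed point.
Sat(AF (~busy | (EF full))) = {q1, q2, q3, q4, q5}
q2 ∈ Sat(AF (~busy | (EF full))) = {q1, q2, q3, q4, q5}, so the formula holds at q2.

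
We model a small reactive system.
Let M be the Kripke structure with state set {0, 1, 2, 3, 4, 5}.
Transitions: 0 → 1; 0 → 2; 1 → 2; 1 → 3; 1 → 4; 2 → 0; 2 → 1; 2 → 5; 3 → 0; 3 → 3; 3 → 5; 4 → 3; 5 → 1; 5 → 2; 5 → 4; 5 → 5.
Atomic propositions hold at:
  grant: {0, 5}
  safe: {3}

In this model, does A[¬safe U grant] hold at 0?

Yes

Sat(¬safe) = {0, 1, 2, 4, 5}
A[¬safe U grant]: least fixpoint, start Z0 = Sat(grant) = {0, 5}, add states in Sat(¬safe) with every successor in Z. Already a fixed point.
Sat(A[¬safe U grant]) = {0, 5}
0 ∈ Sat(A[¬safe U grant]) = {0, 5}, so the formula holds at 0.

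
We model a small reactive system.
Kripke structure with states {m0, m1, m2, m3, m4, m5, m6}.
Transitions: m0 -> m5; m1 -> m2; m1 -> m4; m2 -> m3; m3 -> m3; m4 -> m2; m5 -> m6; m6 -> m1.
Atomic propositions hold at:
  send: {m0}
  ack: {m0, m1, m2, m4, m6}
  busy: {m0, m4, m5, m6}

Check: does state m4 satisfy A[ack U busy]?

A[ack U busy]: least fixpoint, start Z0 = Sat(busy) = {m0, m4, m5, m6}, add states in Sat(ack) with every successor in Z. Already a fixed point.
Sat(A[ack U busy]) = {m0, m4, m5, m6}
m4 ∈ Sat(A[ack U busy]) = {m0, m4, m5, m6}, so the formula holds at m4.

Yes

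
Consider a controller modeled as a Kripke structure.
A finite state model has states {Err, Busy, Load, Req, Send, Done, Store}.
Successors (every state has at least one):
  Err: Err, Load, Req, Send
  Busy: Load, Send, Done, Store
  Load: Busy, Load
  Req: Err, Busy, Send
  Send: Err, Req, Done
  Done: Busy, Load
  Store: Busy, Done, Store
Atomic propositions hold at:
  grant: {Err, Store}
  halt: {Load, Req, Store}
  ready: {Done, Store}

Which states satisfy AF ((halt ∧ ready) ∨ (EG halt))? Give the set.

{Load, Store}

Sat(halt ∧ ready) = {Store}
EG halt: greatest fixpoint, start Z0 = {Load, Req, Store}, keep only states in Sat with some successor in Z. Z1 = {Load, Store}; fixed.
Sat(EG halt) = {Load, Store}
Sat((halt ∧ ready) ∨ (EG halt)) = {Load, Store}
AF ((halt ∧ ready) ∨ (EG halt)): least fixpoint, start Z0 = {Load, Store}, add states with every successor in Z. Already a fixed point.
Sat(AF ((halt ∧ ready) ∨ (EG halt))) = {Load, Store}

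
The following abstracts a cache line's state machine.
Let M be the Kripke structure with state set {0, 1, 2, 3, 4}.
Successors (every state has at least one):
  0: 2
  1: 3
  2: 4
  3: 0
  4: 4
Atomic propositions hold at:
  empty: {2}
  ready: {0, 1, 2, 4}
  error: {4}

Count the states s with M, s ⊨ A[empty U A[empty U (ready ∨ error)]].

4

Sat(ready ∨ error) = {0, 1, 2, 4}
A[empty U (ready ∨ error)]: least fixpoint, start Z0 = Sat((ready ∨ error)) = {0, 1, 2, 4}, add states in Sat(empty) with every successor in Z. Already a fixed point.
Sat(A[empty U (ready ∨ error)]) = {0, 1, 2, 4}
A[empty U A[empty U (ready ∨ error)]]: least fixpoint, start Z0 = Sat(A[empty U (ready ∨ error)]) = {0, 1, 2, 4}, add states in Sat(empty) with every successor in Z. Already a fixed point.
Sat(A[empty U A[empty U (ready ∨ error)]]) = {0, 1, 2, 4}
|Sat(A[empty U A[empty U (ready ∨ error)]])| = |{0, 1, 2, 4}| = 4.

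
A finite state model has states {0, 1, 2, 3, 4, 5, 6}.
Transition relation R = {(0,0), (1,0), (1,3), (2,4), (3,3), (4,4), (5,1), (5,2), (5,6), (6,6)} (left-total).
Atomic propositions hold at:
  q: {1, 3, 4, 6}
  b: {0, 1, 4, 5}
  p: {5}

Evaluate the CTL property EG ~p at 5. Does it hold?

Sat(~p) = {0, 1, 2, 3, 4, 6}
EG ~p: greatest fixpoint, start Z0 = {0, 1, 2, 3, 4, 6}, keep only states in Sat with some successor in Z. Already a fixed point.
Sat(EG ~p) = {0, 1, 2, 3, 4, 6}
5 ∉ Sat(EG ~p) = {0, 1, 2, 3, 4, 6}, so the formula does not hold at 5.

No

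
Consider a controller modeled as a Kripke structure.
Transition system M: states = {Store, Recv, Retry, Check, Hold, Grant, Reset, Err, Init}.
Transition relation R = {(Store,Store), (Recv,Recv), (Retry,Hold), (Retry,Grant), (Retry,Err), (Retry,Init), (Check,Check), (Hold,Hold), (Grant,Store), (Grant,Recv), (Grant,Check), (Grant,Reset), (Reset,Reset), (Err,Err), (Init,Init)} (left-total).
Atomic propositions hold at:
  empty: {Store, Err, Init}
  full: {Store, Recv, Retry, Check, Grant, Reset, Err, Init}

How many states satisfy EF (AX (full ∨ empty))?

Sat(full ∨ empty) = {Store, Recv, Retry, Check, Grant, Reset, Err, Init}
Sat(AX (full ∨ empty)) = {s : every successor in {Store, Recv, Retry, Check, Grant, Reset, Err, Init}} = {Store, Recv, Check, Grant, Reset, Err, Init}
EF (AX (full ∨ empty)): least fixpoint, start Z0 = {Store, Recv, Check, Grant, Reset, Err, Init}, add states with some successor in Z. Z1 = {Store, Recv, Retry, Check, Grant, Reset, Err, Init}; fixed.
Sat(EF (AX (full ∨ empty))) = {Store, Recv, Retry, Check, Grant, Reset, Err, Init}
|Sat(EF (AX (full ∨ empty)))| = |{Store, Recv, Retry, Check, Grant, Reset, Err, Init}| = 8.

8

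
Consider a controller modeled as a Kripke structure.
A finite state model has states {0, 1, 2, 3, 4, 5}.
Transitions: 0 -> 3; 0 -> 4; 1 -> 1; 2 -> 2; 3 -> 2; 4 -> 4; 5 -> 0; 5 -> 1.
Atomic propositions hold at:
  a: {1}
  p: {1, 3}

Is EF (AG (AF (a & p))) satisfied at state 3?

No

Sat(a & p) = {1}
AF (a & p): least fixpoint, start Z0 = {1}, add states with every successor in Z. Already a fixed point.
Sat(AF (a & p)) = {1}
AG (AF (a & p)): greatest fixpoint, start Z0 = {1}, keep only states in Sat with every successor in Z. Already a fixed point.
Sat(AG (AF (a & p))) = {1}
EF (AG (AF (a & p))): least fixpoint, start Z0 = {1}, add states with some successor in Z. Z1 = {1, 5}; fixed.
Sat(EF (AG (AF (a & p)))) = {1, 5}
3 ∉ Sat(EF (AG (AF (a & p)))) = {1, 5}, so the formula does not hold at 3.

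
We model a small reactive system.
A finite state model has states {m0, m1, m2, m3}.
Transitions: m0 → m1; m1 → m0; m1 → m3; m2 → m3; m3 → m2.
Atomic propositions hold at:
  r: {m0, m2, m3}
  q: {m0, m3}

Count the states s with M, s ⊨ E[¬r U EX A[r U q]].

3

Sat(¬r) = {m1}
A[r U q]: least fixpoint, start Z0 = Sat(q) = {m0, m3}, add states in Sat(r) with every successor in Z. Z1 = {m0, m2, m3}; fixed.
Sat(A[r U q]) = {m0, m2, m3}
Sat(EX A[r U q]) = {s : some successor in {m0, m2, m3}} = {m1, m2, m3}
E[¬r U EX A[r U q]]: least fixpoint, start Z0 = Sat(EX A[r U q]) = {m1, m2, m3}, add states in Sat(¬r) with some successor in Z. Already a fixed point.
Sat(E[¬r U EX A[r U q]]) = {m1, m2, m3}
|Sat(E[¬r U EX A[r U q]])| = |{m1, m2, m3}| = 3.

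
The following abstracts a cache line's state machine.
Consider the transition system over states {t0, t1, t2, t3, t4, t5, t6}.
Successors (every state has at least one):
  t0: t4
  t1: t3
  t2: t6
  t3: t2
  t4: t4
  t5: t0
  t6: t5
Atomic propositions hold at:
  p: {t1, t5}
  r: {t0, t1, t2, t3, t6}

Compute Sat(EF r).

EF r: least fixpoint, start Z0 = {t0, t1, t2, t3, t6}, add states with some successor in Z. Z1 = {t0, t1, t2, t3, t5, t6}; fixed.
Sat(EF r) = {t0, t1, t2, t3, t5, t6}

{t0, t1, t2, t3, t5, t6}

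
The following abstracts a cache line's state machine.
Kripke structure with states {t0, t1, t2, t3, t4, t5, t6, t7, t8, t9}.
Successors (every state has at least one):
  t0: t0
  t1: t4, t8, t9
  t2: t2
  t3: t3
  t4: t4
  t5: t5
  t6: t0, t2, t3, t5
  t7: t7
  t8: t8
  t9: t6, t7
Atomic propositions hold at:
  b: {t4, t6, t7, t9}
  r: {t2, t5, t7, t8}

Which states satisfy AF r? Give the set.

{t2, t5, t7, t8}

AF r: least fixpoint, start Z0 = {t2, t5, t7, t8}, add states with every successor in Z. Already a fixed point.
Sat(AF r) = {t2, t5, t7, t8}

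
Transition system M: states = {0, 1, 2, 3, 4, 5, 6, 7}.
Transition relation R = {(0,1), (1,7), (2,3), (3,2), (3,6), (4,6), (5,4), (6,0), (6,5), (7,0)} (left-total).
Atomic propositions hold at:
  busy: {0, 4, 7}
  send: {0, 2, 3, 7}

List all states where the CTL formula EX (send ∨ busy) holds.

Sat(send ∨ busy) = {0, 2, 3, 4, 7}
Sat(EX (send ∨ busy)) = {s : some successor in {0, 2, 3, 4, 7}} = {1, 2, 3, 5, 6, 7}

{1, 2, 3, 5, 6, 7}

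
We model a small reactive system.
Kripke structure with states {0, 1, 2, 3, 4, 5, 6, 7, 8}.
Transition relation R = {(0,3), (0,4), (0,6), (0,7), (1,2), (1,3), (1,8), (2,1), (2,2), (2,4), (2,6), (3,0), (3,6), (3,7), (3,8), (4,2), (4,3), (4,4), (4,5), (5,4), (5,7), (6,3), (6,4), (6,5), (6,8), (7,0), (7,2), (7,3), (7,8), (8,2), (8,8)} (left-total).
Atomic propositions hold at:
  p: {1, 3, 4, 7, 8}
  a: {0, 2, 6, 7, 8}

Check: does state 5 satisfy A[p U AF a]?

AF a: least fixpoint, start Z0 = {0, 2, 6, 7, 8}, add states with every successor in Z. Z1 = {0, 2, 3, 6, 7, 8}; Z2 = {0, 1, 2, 3, 6, 7, 8}; fixed.
Sat(AF a) = {0, 1, 2, 3, 6, 7, 8}
A[p U AF a]: least fixpoint, start Z0 = Sat(AF a) = {0, 1, 2, 3, 6, 7, 8}, add states in Sat(p) with every successor in Z. Already a fixed point.
Sat(A[p U AF a]) = {0, 1, 2, 3, 6, 7, 8}
5 ∉ Sat(A[p U AF a]) = {0, 1, 2, 3, 6, 7, 8}, so the formula does not hold at 5.

No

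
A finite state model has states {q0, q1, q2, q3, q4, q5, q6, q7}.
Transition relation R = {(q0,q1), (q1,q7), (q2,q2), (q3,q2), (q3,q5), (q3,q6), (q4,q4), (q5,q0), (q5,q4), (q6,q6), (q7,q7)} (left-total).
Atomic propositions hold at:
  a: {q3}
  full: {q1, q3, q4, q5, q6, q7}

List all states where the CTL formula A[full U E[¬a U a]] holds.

Sat(¬a) = {q0, q1, q2, q4, q5, q6, q7}
E[¬a U a]: least fixpoint, start Z0 = Sat(a) = {q3}, add states in Sat(¬a) with some successor in Z. Already a fixed point.
Sat(E[¬a U a]) = {q3}
A[full U E[¬a U a]]: least fixpoint, start Z0 = Sat(E[¬a U a]) = {q3}, add states in Sat(full) with every successor in Z. Already a fixed point.
Sat(A[full U E[¬a U a]]) = {q3}

{q3}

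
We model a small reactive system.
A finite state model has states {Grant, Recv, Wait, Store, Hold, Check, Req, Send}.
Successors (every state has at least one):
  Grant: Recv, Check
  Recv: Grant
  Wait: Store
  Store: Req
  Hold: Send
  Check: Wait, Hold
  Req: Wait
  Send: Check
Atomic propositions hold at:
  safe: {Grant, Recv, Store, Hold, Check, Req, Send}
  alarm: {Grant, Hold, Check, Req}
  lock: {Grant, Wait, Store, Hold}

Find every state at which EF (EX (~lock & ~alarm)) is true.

{Grant, Recv, Hold, Check, Send}

Sat(~lock) = {Recv, Check, Req, Send}
Sat(~alarm) = {Recv, Wait, Store, Send}
Sat(~lock & ~alarm) = {Recv, Send}
Sat(EX (~lock & ~alarm)) = {s : some successor in {Recv, Send}} = {Grant, Hold}
EF (EX (~lock & ~alarm)): least fixpoint, start Z0 = {Grant, Hold}, add states with some successor in Z. Z1 = {Grant, Recv, Hold, Check}; Z2 = {Grant, Recv, Hold, Check, Send}; fixed.
Sat(EF (EX (~lock & ~alarm))) = {Grant, Recv, Hold, Check, Send}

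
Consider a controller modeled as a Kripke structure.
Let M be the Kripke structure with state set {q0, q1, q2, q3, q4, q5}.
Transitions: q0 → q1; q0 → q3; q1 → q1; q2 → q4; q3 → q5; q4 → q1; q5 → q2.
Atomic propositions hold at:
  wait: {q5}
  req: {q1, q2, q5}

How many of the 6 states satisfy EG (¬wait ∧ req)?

Sat(¬wait) = {q0, q1, q2, q3, q4}
Sat(¬wait ∧ req) = {q1, q2}
EG (¬wait ∧ req): greatest fixpoint, start Z0 = {q1, q2}, keep only states in Sat with some successor in Z. Z1 = {q1}; fixed.
Sat(EG (¬wait ∧ req)) = {q1}
|Sat(EG (¬wait ∧ req))| = |{q1}| = 1.

1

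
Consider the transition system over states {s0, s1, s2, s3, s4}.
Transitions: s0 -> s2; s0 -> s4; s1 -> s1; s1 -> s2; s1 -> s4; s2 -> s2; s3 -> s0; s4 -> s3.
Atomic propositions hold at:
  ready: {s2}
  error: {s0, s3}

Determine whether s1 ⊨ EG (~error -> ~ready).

Yes

Sat(~error) = {s1, s2, s4}
Sat(~ready) = {s0, s1, s3, s4}
Sat(~error -> ~ready) = {s0, s1, s3, s4}
EG (~error -> ~ready): greatest fixpoint, start Z0 = {s0, s1, s3, s4}, keep only states in Sat with some successor in Z. Already a fixed point.
Sat(EG (~error -> ~ready)) = {s0, s1, s3, s4}
s1 ∈ Sat(EG (~error -> ~ready)) = {s0, s1, s3, s4}, so the formula holds at s1.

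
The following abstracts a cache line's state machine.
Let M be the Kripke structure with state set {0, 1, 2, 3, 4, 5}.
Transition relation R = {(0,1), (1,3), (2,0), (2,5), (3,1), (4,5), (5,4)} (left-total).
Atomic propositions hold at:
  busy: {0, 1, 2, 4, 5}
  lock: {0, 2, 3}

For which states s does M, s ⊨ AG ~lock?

{4, 5}

Sat(~lock) = {1, 4, 5}
AG ~lock: greatest fixpoint, start Z0 = {1, 4, 5}, keep only states in Sat with every successor in Z. Z1 = {4, 5}; fixed.
Sat(AG ~lock) = {4, 5}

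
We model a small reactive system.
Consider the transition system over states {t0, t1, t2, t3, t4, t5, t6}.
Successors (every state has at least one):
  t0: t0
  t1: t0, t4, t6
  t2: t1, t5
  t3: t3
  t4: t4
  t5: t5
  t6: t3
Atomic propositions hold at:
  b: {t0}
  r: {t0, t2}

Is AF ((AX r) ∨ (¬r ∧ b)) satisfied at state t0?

Sat(AX r) = {s : every successor in {t0, t2}} = {t0}
Sat(¬r) = {t1, t3, t4, t5, t6}
Sat(¬r ∧ b) = ∅
Sat((AX r) ∨ (¬r ∧ b)) = {t0}
AF ((AX r) ∨ (¬r ∧ b)): least fixpoint, start Z0 = {t0}, add states with every successor in Z. Already a fixed point.
Sat(AF ((AX r) ∨ (¬r ∧ b))) = {t0}
t0 ∈ Sat(AF ((AX r) ∨ (¬r ∧ b))) = {t0}, so the formula holds at t0.

Yes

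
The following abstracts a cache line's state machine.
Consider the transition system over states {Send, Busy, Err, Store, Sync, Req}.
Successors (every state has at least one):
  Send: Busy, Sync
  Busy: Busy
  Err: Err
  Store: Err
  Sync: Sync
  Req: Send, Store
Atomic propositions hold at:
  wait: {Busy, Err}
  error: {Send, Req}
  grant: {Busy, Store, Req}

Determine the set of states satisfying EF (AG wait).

{Send, Busy, Err, Store, Req}

AG wait: greatest fixpoint, start Z0 = {Busy, Err}, keep only states in Sat with every successor in Z. Already a fixed point.
Sat(AG wait) = {Busy, Err}
EF (AG wait): least fixpoint, start Z0 = {Busy, Err}, add states with some successor in Z. Z1 = {Send, Busy, Err, Store}; Z2 = {Send, Busy, Err, Store, Req}; fixed.
Sat(EF (AG wait)) = {Send, Busy, Err, Store, Req}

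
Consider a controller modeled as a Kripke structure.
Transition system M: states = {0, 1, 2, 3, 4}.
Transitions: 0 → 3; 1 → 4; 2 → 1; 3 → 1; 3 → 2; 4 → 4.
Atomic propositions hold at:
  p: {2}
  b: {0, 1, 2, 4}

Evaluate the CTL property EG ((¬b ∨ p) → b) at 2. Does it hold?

Yes

Sat(¬b) = {3}
Sat(¬b ∨ p) = {2, 3}
Sat((¬b ∨ p) → b) = {0, 1, 2, 4}
EG ((¬b ∨ p) → b): greatest fixpoint, start Z0 = {0, 1, 2, 4}, keep only states in Sat with some successor in Z. Z1 = {1, 2, 4}; fixed.
Sat(EG ((¬b ∨ p) → b)) = {1, 2, 4}
2 ∈ Sat(EG ((¬b ∨ p) → b)) = {1, 2, 4}, so the formula holds at 2.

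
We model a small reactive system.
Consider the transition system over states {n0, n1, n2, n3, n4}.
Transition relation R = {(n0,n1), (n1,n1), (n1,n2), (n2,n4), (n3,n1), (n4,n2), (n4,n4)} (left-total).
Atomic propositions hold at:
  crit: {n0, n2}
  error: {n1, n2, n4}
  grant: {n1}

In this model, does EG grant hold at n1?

EG grant: greatest fixpoint, start Z0 = {n1}, keep only states in Sat with some successor in Z. Already a fixed point.
Sat(EG grant) = {n1}
n1 ∈ Sat(EG grant) = {n1}, so the formula holds at n1.

Yes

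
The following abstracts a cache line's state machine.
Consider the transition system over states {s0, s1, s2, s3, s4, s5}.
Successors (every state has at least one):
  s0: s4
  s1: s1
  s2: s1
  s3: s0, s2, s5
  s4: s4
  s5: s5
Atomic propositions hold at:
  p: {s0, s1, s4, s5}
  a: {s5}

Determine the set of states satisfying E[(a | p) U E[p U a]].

{s5}

Sat(a | p) = {s0, s1, s4, s5}
E[p U a]: least fixpoint, start Z0 = Sat(a) = {s5}, add states in Sat(p) with some successor in Z. Already a fixed point.
Sat(E[p U a]) = {s5}
E[(a | p) U E[p U a]]: least fixpoint, start Z0 = Sat(E[p U a]) = {s5}, add states in Sat(a | p) with some successor in Z. Already a fixed point.
Sat(E[(a | p) U E[p U a]]) = {s5}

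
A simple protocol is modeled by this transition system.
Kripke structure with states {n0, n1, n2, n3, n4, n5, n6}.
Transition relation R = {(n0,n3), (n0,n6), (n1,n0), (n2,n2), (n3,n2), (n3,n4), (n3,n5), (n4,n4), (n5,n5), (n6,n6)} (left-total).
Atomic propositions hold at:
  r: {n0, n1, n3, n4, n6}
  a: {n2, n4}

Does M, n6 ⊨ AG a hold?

No

AG a: greatest fixpoint, start Z0 = {n2, n4}, keep only states in Sat with every successor in Z. Already a fixed point.
Sat(AG a) = {n2, n4}
n6 ∉ Sat(AG a) = {n2, n4}, so the formula does not hold at n6.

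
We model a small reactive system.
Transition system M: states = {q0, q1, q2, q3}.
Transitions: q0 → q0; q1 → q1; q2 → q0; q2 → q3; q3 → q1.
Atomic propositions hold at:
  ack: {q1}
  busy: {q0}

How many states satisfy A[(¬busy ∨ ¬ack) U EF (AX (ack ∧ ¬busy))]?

Sat(¬busy) = {q1, q2, q3}
Sat(¬ack) = {q0, q2, q3}
Sat(¬busy ∨ ¬ack) = {q0, q1, q2, q3}
Sat(ack ∧ ¬busy) = {q1}
Sat(AX (ack ∧ ¬busy)) = {s : every successor in {q1}} = {q1, q3}
EF (AX (ack ∧ ¬busy)): least fixpoint, start Z0 = {q1, q3}, add states with some successor in Z. Z1 = {q1, q2, q3}; fixed.
Sat(EF (AX (ack ∧ ¬busy))) = {q1, q2, q3}
A[(¬busy ∨ ¬ack) U EF (AX (ack ∧ ¬busy))]: least fixpoint, start Z0 = Sat(EF (AX (ack ∧ ¬busy))) = {q1, q2, q3}, add states in Sat(¬busy ∨ ¬ack) with every successor in Z. Already a fixed point.
Sat(A[(¬busy ∨ ¬ack) U EF (AX (ack ∧ ¬busy))]) = {q1, q2, q3}
|Sat(A[(¬busy ∨ ¬ack) U EF (AX (ack ∧ ¬busy))])| = |{q1, q2, q3}| = 3.

3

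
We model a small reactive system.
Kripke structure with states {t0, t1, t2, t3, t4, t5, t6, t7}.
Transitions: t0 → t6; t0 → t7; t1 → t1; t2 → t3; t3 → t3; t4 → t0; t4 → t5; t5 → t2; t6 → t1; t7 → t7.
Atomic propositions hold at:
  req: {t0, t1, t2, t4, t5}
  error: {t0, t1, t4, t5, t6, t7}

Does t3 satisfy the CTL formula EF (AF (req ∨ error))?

Sat(req ∨ error) = {t0, t1, t2, t4, t5, t6, t7}
AF (req ∨ error): least fixpoint, start Z0 = {t0, t1, t2, t4, t5, t6, t7}, add states with every successor in Z. Already a fixed point.
Sat(AF (req ∨ error)) = {t0, t1, t2, t4, t5, t6, t7}
EF (AF (req ∨ error)): least fixpoint, start Z0 = {t0, t1, t2, t4, t5, t6, t7}, add states with some successor in Z. Already a fixed point.
Sat(EF (AF (req ∨ error))) = {t0, t1, t2, t4, t5, t6, t7}
t3 ∉ Sat(EF (AF (req ∨ error))) = {t0, t1, t2, t4, t5, t6, t7}, so the formula does not hold at t3.

No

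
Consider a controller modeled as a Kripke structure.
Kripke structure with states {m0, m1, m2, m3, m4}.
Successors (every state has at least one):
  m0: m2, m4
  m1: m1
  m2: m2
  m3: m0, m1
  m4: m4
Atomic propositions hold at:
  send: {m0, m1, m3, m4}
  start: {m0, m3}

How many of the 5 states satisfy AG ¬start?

Sat(¬start) = {m1, m2, m4}
AG ¬start: greatest fixpoint, start Z0 = {m1, m2, m4}, keep only states in Sat with every successor in Z. Already a fixed point.
Sat(AG ¬start) = {m1, m2, m4}
|Sat(AG ¬start)| = |{m1, m2, m4}| = 3.

3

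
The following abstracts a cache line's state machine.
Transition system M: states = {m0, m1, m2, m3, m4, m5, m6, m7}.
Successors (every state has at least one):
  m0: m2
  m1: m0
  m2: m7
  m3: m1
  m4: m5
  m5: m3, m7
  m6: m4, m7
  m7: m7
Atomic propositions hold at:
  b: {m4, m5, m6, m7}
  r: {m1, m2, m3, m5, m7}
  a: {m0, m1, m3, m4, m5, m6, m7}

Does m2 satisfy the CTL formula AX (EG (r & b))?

Yes

Sat(r & b) = {m5, m7}
EG (r & b): greatest fixpoint, start Z0 = {m5, m7}, keep only states in Sat with some successor in Z. Already a fixed point.
Sat(EG (r & b)) = {m5, m7}
Sat(AX (EG (r & b))) = {s : every successor in {m5, m7}} = {m2, m4, m7}
m2 ∈ Sat(AX (EG (r & b))) = {m2, m4, m7}, so the formula holds at m2.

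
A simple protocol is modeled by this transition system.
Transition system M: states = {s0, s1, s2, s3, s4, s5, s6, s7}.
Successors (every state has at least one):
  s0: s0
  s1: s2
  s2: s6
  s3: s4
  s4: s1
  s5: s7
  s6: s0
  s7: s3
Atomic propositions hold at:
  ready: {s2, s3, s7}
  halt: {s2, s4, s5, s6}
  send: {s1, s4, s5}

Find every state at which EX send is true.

{s3, s4}

Sat(EX send) = {s : some successor in {s1, s4, s5}} = {s3, s4}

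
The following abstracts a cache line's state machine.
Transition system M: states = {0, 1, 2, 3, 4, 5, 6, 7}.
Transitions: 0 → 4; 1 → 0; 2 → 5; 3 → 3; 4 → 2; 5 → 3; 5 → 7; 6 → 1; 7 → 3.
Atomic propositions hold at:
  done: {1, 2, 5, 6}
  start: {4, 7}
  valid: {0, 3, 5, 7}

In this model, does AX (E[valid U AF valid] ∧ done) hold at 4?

AF valid: least fixpoint, start Z0 = {0, 3, 5, 7}, add states with every successor in Z. Z1 = {0, 1, 2, 3, 5, 7}; Z2 = {0, 1, 2, 3, 4, 5, 6, 7}; fixed.
Sat(AF valid) = {0, 1, 2, 3, 4, 5, 6, 7}
E[valid U AF valid]: least fixpoint, start Z0 = Sat(AF valid) = {0, 1, 2, 3, 4, 5, 6, 7}, add states in Sat(valid) with some successor in Z. Already a fixed point.
Sat(E[valid U AF valid]) = {0, 1, 2, 3, 4, 5, 6, 7}
Sat(E[valid U AF valid] ∧ done) = {1, 2, 5, 6}
Sat(AX (E[valid U AF valid] ∧ done)) = {s : every successor in {1, 2, 5, 6}} = {2, 4, 6}
4 ∈ Sat(AX (E[valid U AF valid] ∧ done)) = {2, 4, 6}, so the formula holds at 4.

Yes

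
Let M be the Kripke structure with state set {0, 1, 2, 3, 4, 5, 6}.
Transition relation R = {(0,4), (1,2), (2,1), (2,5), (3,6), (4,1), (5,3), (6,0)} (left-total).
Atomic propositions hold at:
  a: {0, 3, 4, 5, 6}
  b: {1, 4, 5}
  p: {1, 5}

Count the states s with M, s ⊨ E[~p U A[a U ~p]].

Sat(~p) = {0, 2, 3, 4, 6}
A[a U ~p]: least fixpoint, start Z0 = Sat(~p) = {0, 2, 3, 4, 6}, add states in Sat(a) with every successor in Z. Z1 = {0, 2, 3, 4, 5, 6}; fixed.
Sat(A[a U ~p]) = {0, 2, 3, 4, 5, 6}
E[~p U A[a U ~p]]: least fixpoint, start Z0 = Sat(A[a U ~p]) = {0, 2, 3, 4, 5, 6}, add states in Sat(~p) with some successor in Z. Already a fixed point.
Sat(E[~p U A[a U ~p]]) = {0, 2, 3, 4, 5, 6}
|Sat(E[~p U A[a U ~p]])| = |{0, 2, 3, 4, 5, 6}| = 6.

6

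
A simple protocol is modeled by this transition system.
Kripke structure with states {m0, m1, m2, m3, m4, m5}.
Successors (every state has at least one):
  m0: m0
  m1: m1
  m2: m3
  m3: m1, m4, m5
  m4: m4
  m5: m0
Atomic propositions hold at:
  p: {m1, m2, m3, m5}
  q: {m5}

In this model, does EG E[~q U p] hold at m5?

No

Sat(~q) = {m0, m1, m2, m3, m4}
E[~q U p]: least fixpoint, start Z0 = Sat(p) = {m1, m2, m3, m5}, add states in Sat(~q) with some successor in Z. Already a fixed point.
Sat(E[~q U p]) = {m1, m2, m3, m5}
EG E[~q U p]: greatest fixpoint, start Z0 = {m1, m2, m3, m5}, keep only states in Sat with some successor in Z. Z1 = {m1, m2, m3}; fixed.
Sat(EG E[~q U p]) = {m1, m2, m3}
m5 ∉ Sat(EG E[~q U p]) = {m1, m2, m3}, so the formula does not hold at m5.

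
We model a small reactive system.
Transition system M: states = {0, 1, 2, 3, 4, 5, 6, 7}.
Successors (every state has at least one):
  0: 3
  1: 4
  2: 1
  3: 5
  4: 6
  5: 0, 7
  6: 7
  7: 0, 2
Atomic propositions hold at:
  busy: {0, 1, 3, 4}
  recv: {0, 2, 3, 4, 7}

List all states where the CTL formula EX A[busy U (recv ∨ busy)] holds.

Sat(recv ∨ busy) = {0, 1, 2, 3, 4, 7}
A[busy U (recv ∨ busy)]: least fixpoint, start Z0 = Sat((recv ∨ busy)) = {0, 1, 2, 3, 4, 7}, add states in Sat(busy) with every successor in Z. Already a fixed point.
Sat(A[busy U (recv ∨ busy)]) = {0, 1, 2, 3, 4, 7}
Sat(EX A[busy U (recv ∨ busy)]) = {s : some successor in {0, 1, 2, 3, 4, 7}} = {0, 1, 2, 5, 6, 7}

{0, 1, 2, 5, 6, 7}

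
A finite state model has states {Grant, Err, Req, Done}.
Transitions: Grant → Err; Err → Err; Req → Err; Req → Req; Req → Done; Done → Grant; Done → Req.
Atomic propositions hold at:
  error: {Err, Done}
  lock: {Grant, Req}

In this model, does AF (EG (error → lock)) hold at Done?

No

Sat(error → lock) = {Grant, Req}
EG (error → lock): greatest fixpoint, start Z0 = {Grant, Req}, keep only states in Sat with some successor in Z. Z1 = {Req}; fixed.
Sat(EG (error → lock)) = {Req}
AF (EG (error → lock)): least fixpoint, start Z0 = {Req}, add states with every successor in Z. Already a fixed point.
Sat(AF (EG (error → lock))) = {Req}
Done ∉ Sat(AF (EG (error → lock))) = {Req}, so the formula does not hold at Done.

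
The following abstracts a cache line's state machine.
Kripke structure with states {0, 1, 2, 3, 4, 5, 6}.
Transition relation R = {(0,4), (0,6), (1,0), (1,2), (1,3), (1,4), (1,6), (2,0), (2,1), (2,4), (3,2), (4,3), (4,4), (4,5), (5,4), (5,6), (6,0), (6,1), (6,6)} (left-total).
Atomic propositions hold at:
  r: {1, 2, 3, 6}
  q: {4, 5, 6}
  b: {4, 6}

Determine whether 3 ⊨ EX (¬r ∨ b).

No

Sat(¬r) = {0, 4, 5}
Sat(¬r ∨ b) = {0, 4, 5, 6}
Sat(EX (¬r ∨ b)) = {s : some successor in {0, 4, 5, 6}} = {0, 1, 2, 4, 5, 6}
3 ∉ Sat(EX (¬r ∨ b)) = {0, 1, 2, 4, 5, 6}, so the formula does not hold at 3.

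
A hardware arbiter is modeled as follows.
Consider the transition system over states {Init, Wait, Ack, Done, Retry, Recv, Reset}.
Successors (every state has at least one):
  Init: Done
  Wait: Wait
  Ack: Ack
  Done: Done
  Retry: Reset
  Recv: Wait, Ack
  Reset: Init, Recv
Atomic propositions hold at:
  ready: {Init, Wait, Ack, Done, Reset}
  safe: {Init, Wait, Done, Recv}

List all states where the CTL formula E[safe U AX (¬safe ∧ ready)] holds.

{Ack, Retry, Recv}

Sat(¬safe) = {Ack, Retry, Reset}
Sat(¬safe ∧ ready) = {Ack, Reset}
Sat(AX (¬safe ∧ ready)) = {s : every successor in {Ack, Reset}} = {Ack, Retry}
E[safe U AX (¬safe ∧ ready)]: least fixpoint, start Z0 = Sat(AX (¬safe ∧ ready)) = {Ack, Retry}, add states in Sat(safe) with some successor in Z. Z1 = {Ack, Retry, Recv}; fixed.
Sat(E[safe U AX (¬safe ∧ ready)]) = {Ack, Retry, Recv}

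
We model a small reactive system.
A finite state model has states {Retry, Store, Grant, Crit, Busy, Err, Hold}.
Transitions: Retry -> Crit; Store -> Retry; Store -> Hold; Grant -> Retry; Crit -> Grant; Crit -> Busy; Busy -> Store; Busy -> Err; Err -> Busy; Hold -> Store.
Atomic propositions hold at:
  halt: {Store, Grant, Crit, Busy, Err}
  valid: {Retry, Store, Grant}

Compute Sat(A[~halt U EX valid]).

{Retry, Store, Grant, Crit, Busy, Hold}

Sat(~halt) = {Retry, Hold}
Sat(EX valid) = {s : some successor in {Retry, Store, Grant}} = {Store, Grant, Crit, Busy, Hold}
A[~halt U EX valid]: least fixpoint, start Z0 = Sat(EX valid) = {Store, Grant, Crit, Busy, Hold}, add states in Sat(~halt) with every successor in Z. Z1 = {Retry, Store, Grant, Crit, Busy, Hold}; fixed.
Sat(A[~halt U EX valid]) = {Retry, Store, Grant, Crit, Busy, Hold}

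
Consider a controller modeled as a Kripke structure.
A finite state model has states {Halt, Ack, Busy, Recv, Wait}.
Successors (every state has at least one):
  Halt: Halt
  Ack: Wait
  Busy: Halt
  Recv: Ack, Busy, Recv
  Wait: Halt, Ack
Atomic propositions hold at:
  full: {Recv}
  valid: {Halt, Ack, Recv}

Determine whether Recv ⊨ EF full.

EF full: least fixpoint, start Z0 = {Recv}, add states with some successor in Z. Already a fixed point.
Sat(EF full) = {Recv}
Recv ∈ Sat(EF full) = {Recv}, so the formula holds at Recv.

Yes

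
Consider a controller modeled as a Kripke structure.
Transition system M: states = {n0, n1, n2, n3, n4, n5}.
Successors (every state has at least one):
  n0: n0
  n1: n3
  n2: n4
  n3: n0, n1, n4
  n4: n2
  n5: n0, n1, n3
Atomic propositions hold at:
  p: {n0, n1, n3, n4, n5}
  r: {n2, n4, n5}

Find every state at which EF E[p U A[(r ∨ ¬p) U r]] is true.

Sat(¬p) = {n2}
Sat(r ∨ ¬p) = {n2, n4, n5}
A[(r ∨ ¬p) U r]: least fixpoint, start Z0 = Sat(r) = {n2, n4, n5}, add states in Sat(r ∨ ¬p) with every successor in Z. Already a fixed point.
Sat(A[(r ∨ ¬p) U r]) = {n2, n4, n5}
E[p U A[(r ∨ ¬p) U r]]: least fixpoint, start Z0 = Sat(A[(r ∨ ¬p) U r]) = {n2, n4, n5}, add states in Sat(p) with some successor in Z. Z1 = {n2, n3, n4, n5}; Z2 = {n1, n2, n3, n4, n5}; fixed.
Sat(E[p U A[(r ∨ ¬p) U r]]) = {n1, n2, n3, n4, n5}
EF E[p U A[(r ∨ ¬p) U r]]: least fixpoint, start Z0 = {n1, n2, n3, n4, n5}, add states with some successor in Z. Already a fixed point.
Sat(EF E[p U A[(r ∨ ¬p) U r]]) = {n1, n2, n3, n4, n5}

{n1, n2, n3, n4, n5}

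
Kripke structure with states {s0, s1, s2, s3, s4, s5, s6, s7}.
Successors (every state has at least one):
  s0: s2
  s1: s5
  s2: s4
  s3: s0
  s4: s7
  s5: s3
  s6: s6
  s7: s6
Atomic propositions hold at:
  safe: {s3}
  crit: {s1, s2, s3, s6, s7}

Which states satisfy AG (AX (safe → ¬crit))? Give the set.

Sat(¬crit) = {s0, s4, s5}
Sat(safe → ¬crit) = {s0, s1, s2, s4, s5, s6, s7}
Sat(AX (safe → ¬crit)) = {s : every successor in {s0, s1, s2, s4, s5, s6, s7}} = {s0, s1, s2, s3, s4, s6, s7}
AG (AX (safe → ¬crit)): greatest fixpoint, start Z0 = {s0, s1, s2, s3, s4, s6, s7}, keep only states in Sat with every successor in Z. Z1 = {s0, s2, s3, s4, s6, s7}; fixed.
Sat(AG (AX (safe → ¬crit))) = {s0, s2, s3, s4, s6, s7}

{s0, s2, s3, s4, s6, s7}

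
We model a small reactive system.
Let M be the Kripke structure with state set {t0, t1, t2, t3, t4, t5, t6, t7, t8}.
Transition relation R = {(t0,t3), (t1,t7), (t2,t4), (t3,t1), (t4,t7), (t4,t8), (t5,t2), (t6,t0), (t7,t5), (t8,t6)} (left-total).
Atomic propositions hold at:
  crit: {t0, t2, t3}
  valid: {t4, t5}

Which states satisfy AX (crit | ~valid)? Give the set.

Sat(~valid) = {t0, t1, t2, t3, t6, t7, t8}
Sat(crit | ~valid) = {t0, t1, t2, t3, t6, t7, t8}
Sat(AX (crit | ~valid)) = {s : every successor in {t0, t1, t2, t3, t6, t7, t8}} = {t0, t1, t3, t4, t5, t6, t8}

{t0, t1, t3, t4, t5, t6, t8}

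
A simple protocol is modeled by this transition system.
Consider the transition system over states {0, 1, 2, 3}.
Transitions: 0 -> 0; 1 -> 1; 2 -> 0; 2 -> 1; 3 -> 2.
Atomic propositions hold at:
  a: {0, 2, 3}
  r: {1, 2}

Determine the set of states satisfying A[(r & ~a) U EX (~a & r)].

Sat(~a) = {1}
Sat(r & ~a) = {1}
Sat(~a & r) = {1}
Sat(EX (~a & r)) = {s : some successor in {1}} = {1, 2}
A[(r & ~a) U EX (~a & r)]: least fixpoint, start Z0 = Sat(EX (~a & r)) = {1, 2}, add states in Sat(r & ~a) with every successor in Z. Already a fixed point.
Sat(A[(r & ~a) U EX (~a & r)]) = {1, 2}

{1, 2}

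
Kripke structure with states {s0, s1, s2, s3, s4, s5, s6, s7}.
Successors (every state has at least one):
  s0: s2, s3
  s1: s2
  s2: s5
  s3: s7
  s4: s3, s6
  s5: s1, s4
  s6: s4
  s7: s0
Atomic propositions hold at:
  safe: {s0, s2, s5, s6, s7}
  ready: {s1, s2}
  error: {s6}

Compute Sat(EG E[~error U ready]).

{s0, s1, s2, s3, s4, s5, s7}

Sat(~error) = {s0, s1, s2, s3, s4, s5, s7}
E[~error U ready]: least fixpoint, start Z0 = Sat(ready) = {s1, s2}, add states in Sat(~error) with some successor in Z. Z1 = {s0, s1, s2, s5}; Z2 = {s0, s1, s2, s5, s7}; Z3 = {s0, s1, s2, s3, s5, s7}; Z4 = {s0, s1, s2, s3, s4, s5, s7}; fixed.
Sat(E[~error U ready]) = {s0, s1, s2, s3, s4, s5, s7}
EG E[~error U ready]: greatest fixpoint, start Z0 = {s0, s1, s2, s3, s4, s5, s7}, keep only states in Sat with some successor in Z. Already a fixed point.
Sat(EG E[~error U ready]) = {s0, s1, s2, s3, s4, s5, s7}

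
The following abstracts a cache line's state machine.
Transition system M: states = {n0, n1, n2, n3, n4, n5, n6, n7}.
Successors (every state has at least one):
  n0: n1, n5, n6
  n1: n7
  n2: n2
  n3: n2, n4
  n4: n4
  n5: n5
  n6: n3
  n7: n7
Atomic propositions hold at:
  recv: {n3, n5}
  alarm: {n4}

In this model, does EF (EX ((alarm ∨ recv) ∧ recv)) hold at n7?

No

Sat(alarm ∨ recv) = {n3, n4, n5}
Sat((alarm ∨ recv) ∧ recv) = {n3, n5}
Sat(EX ((alarm ∨ recv) ∧ recv)) = {s : some successor in {n3, n5}} = {n0, n5, n6}
EF (EX ((alarm ∨ recv) ∧ recv)): least fixpoint, start Z0 = {n0, n5, n6}, add states with some successor in Z. Already a fixed point.
Sat(EF (EX ((alarm ∨ recv) ∧ recv))) = {n0, n5, n6}
n7 ∉ Sat(EF (EX ((alarm ∨ recv) ∧ recv))) = {n0, n5, n6}, so the formula does not hold at n7.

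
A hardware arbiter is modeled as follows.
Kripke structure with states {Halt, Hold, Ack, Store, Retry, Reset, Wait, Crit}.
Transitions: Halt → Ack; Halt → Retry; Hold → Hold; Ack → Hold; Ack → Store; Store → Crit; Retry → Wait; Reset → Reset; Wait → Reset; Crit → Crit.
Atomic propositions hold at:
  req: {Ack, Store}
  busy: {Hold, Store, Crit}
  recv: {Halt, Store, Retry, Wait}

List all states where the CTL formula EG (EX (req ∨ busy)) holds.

Sat(req ∨ busy) = {Hold, Ack, Store, Crit}
Sat(EX (req ∨ busy)) = {s : some successor in {Hold, Ack, Store, Crit}} = {Halt, Hold, Ack, Store, Crit}
EG (EX (req ∨ busy)): greatest fixpoint, start Z0 = {Halt, Hold, Ack, Store, Crit}, keep only states in Sat with some successor in Z. Already a fixed point.
Sat(EG (EX (req ∨ busy))) = {Halt, Hold, Ack, Store, Crit}

{Halt, Hold, Ack, Store, Crit}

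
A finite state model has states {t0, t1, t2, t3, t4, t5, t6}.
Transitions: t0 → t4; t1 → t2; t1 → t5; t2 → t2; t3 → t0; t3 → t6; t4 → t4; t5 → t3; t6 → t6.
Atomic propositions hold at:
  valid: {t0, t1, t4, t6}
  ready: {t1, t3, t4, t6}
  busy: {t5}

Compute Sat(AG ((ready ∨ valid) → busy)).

{t2}

Sat(ready ∨ valid) = {t0, t1, t3, t4, t6}
Sat((ready ∨ valid) → busy) = {t2, t5}
AG ((ready ∨ valid) → busy): greatest fixpoint, start Z0 = {t2, t5}, keep only states in Sat with every successor in Z. Z1 = {t2}; fixed.
Sat(AG ((ready ∨ valid) → busy)) = {t2}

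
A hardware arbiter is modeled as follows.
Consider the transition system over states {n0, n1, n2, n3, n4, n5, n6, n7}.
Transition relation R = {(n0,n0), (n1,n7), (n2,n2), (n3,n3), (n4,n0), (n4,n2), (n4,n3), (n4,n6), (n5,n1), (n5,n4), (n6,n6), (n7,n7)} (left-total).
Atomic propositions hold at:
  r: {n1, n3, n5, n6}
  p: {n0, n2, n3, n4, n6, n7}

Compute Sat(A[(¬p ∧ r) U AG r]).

{n3, n6}

Sat(¬p) = {n1, n5}
Sat(¬p ∧ r) = {n1, n5}
AG r: greatest fixpoint, start Z0 = {n1, n3, n5, n6}, keep only states in Sat with every successor in Z. Z1 = {n3, n6}; fixed.
Sat(AG r) = {n3, n6}
A[(¬p ∧ r) U AG r]: least fixpoint, start Z0 = Sat(AG r) = {n3, n6}, add states in Sat(¬p ∧ r) with every successor in Z. Already a fixed point.
Sat(A[(¬p ∧ r) U AG r]) = {n3, n6}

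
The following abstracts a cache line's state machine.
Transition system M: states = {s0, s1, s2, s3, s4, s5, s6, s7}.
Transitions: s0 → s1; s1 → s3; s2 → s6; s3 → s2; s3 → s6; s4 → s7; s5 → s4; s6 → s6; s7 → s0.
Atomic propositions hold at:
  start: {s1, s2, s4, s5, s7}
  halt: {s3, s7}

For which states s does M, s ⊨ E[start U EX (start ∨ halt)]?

Sat(start ∨ halt) = {s1, s2, s3, s4, s5, s7}
Sat(EX (start ∨ halt)) = {s : some successor in {s1, s2, s3, s4, s5, s7}} = {s0, s1, s3, s4, s5}
E[start U EX (start ∨ halt)]: least fixpoint, start Z0 = Sat(EX (start ∨ halt)) = {s0, s1, s3, s4, s5}, add states in Sat(start) with some successor in Z. Z1 = {s0, s1, s3, s4, s5, s7}; fixed.
Sat(E[start U EX (start ∨ halt)]) = {s0, s1, s3, s4, s5, s7}

{s0, s1, s3, s4, s5, s7}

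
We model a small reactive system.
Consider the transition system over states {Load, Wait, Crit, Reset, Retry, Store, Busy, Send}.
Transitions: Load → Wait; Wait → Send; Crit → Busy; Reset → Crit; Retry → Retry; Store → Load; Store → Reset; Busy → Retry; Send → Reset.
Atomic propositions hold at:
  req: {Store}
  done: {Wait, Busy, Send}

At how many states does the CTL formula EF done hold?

7

EF done: least fixpoint, start Z0 = {Wait, Busy, Send}, add states with some successor in Z. Z1 = {Load, Wait, Crit, Busy, Send}; Z2 = {Load, Wait, Crit, Reset, Store, Busy, Send}; fixed.
Sat(EF done) = {Load, Wait, Crit, Reset, Store, Busy, Send}
|Sat(EF done)| = |{Load, Wait, Crit, Reset, Store, Busy, Send}| = 7.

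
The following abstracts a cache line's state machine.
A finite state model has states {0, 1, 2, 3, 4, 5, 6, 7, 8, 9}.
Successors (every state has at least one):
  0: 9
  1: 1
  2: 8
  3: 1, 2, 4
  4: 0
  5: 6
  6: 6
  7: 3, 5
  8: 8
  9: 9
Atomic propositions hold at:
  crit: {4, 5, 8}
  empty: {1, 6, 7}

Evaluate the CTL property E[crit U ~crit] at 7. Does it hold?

Yes

Sat(~crit) = {0, 1, 2, 3, 6, 7, 9}
E[crit U ~crit]: least fixpoint, start Z0 = Sat(~crit) = {0, 1, 2, 3, 6, 7, 9}, add states in Sat(crit) with some successor in Z. Z1 = {0, 1, 2, 3, 4, 5, 6, 7, 9}; fixed.
Sat(E[crit U ~crit]) = {0, 1, 2, 3, 4, 5, 6, 7, 9}
7 ∈ Sat(E[crit U ~crit]) = {0, 1, 2, 3, 4, 5, 6, 7, 9}, so the formula holds at 7.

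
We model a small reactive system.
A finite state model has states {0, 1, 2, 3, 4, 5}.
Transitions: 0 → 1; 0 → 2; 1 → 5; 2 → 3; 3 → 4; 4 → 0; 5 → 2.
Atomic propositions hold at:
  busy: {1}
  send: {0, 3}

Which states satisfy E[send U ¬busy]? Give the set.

Sat(¬busy) = {0, 2, 3, 4, 5}
E[send U ¬busy]: least fixpoint, start Z0 = Sat(¬busy) = {0, 2, 3, 4, 5}, add states in Sat(send) with some successor in Z. Already a fixed point.
Sat(E[send U ¬busy]) = {0, 2, 3, 4, 5}

{0, 2, 3, 4, 5}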